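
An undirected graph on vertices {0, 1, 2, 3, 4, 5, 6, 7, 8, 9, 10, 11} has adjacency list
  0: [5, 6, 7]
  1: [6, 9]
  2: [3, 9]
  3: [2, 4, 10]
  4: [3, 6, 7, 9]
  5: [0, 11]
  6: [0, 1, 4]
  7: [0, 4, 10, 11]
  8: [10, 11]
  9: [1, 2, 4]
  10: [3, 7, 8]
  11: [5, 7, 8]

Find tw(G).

A width-3 tree decomposition is:
Bags: B1 = {0, 5, 8, 11}  B2 = {0, 7, 8, 11}  B3 = {0, 7, 8, 10}  B4 = {0, 6, 7, 10}  B5 = {4, 6, 7, 10}  B6 = {3, 4, 6, 10}  B7 = {1, 3, 4, 6}  B8 = {1, 3, 4, 9}  B9 = {1, 2, 3, 9}
Tree: B1–B2, B2–B3, B3–B4, B4–B5, B5–B6, B6–B7, B7–B8, B8–B9
Every bag has size at most 4, so the width is 4 − 1 = 3 and tw(G) ≤ 3. For the lower bound: the 4 vertex sets {5,8,11}, {0}, {7}, {3,4,6,10} are disjoint, each induces a connected subgraph, and every pair is joined by at least one edge of G. Contracting each set to a single vertex therefore yields K_{4} as a minor, and since treewidth is minor-monotone, tw(G) ≥ tw(K_{4}) = 3. Combining the bounds, tw(G) = 3.

3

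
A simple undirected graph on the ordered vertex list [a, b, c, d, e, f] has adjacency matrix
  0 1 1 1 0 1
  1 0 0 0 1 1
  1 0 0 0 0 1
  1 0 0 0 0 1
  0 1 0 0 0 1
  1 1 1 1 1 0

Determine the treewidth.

2

A width-2 tree decomposition is:
Bags: B1 = {a, d, f}  B2 = {a, b, f}  B3 = {b, e, f}  B4 = {a, c, f}
Tree: B1–B2, B2–B3, B1–B4
Each bag holds 3 vertices, so the decomposition has width 2, which upper-bounds the treewidth. For the lower bound, the 3 vertices {b, e, f} are pairwise adjacent, and any tree decomposition puts a clique entirely inside one bag — forcing width ≥ 2. Combining the bounds, tw(G) = 2.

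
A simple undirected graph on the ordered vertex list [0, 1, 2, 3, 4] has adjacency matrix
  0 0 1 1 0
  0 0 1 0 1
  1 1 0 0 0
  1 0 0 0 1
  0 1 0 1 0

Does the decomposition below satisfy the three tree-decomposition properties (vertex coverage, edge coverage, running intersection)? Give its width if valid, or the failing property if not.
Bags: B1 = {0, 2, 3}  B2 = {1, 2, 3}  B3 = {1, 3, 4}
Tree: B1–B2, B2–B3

Yes; width 2.

Checking the three conditions: (i) the bags cover all of {0, 1, 2, 3, 4}; (ii) for each edge, some bag contains both endpoints; (iii) the bags containing any fixed vertex form a subtree. All hold, so the decomposition is valid with width 3 − 1 = 2.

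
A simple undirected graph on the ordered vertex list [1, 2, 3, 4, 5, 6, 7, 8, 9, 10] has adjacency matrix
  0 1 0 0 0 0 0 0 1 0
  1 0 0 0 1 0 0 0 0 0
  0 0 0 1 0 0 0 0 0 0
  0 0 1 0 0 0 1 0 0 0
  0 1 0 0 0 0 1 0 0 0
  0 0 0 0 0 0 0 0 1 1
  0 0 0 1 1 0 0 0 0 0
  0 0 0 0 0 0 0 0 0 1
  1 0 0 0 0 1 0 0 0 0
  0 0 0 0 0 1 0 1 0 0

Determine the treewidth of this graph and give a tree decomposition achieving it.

Treewidth 1.
One such decomposition:
Bags: B1 = {8, 10}  B2 = {6, 10}  B3 = {6, 9}  B4 = {1, 9}  B5 = {1, 2}  B6 = {2, 5}  B7 = {5, 7}  B8 = {4, 7}  B9 = {3, 4}
Tree: B1–B2, B2–B3, B3–B4, B4–B5, B5–B6, B6–B7, B7–B8, B8–B9

The largest bag has 2 vertices, giving width 1; this decomposition certifies tw(G) ≤ 1. G has an edge, so its treewidth is at least 1. The upper and lower bounds meet at 1, so that is the treewidth.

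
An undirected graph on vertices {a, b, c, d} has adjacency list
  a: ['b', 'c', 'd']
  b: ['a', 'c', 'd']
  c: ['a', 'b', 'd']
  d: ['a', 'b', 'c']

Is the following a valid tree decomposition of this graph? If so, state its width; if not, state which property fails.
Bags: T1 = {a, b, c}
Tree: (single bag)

No — vertex d appears in no bag.

A tree decomposition must satisfy three properties: every vertex lies in some bag; for every edge, both endpoints lie together in some bag; and for every vertex, the bags containing it form a connected subtree. Here vertex d appears in no bag, so the decomposition is invalid.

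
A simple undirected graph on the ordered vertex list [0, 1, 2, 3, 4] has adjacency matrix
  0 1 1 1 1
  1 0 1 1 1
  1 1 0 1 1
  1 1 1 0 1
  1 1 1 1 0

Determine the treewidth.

A width-4 tree decomposition is:
Bags: B1 = {0, 1, 2, 3, 4}
Tree: (single bag)
With just one bag of size 5, the width is 5 − 1 = 4, so tw(G) ≤ 4. For the lower bound, the 5 vertices {0, 1, 2, 3, 4} are pairwise adjacent, and any tree decomposition puts a clique entirely inside one bag — forcing width ≥ 4. Hence tw(G) = 4 exactly.

4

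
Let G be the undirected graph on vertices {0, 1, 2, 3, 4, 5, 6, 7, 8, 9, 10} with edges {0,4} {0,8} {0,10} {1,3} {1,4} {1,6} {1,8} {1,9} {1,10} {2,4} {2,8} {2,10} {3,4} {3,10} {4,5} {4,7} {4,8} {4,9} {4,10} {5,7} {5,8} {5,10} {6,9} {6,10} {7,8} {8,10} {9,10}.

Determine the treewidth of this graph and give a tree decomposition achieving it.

The largest bag has 4 vertices, giving width 3; this decomposition certifies tw(G) ≤ 3. On the other hand G contains the 4-clique {0, 4, 8, 10}. A clique must lie in a single bag of any decomposition, so no decomposition can have width below 3. Therefore the treewidth is 3.

Treewidth 3.
One such decomposition:
Bags: B1 = {1, 4, 8, 10}  B2 = {1, 3, 4, 10}  B3 = {0, 4, 8, 10}  B4 = {4, 5, 8, 10}  B5 = {2, 4, 8, 10}  B6 = {4, 5, 7, 8}  B7 = {1, 4, 9, 10}  B8 = {1, 6, 9, 10}
Tree: B1–B2, B1–B3, B1–B4, B3–B5, B4–B6, B2–B7, B7–B8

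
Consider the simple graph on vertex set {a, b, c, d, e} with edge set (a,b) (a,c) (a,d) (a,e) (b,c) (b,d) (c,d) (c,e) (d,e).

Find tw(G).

A width-3 tree decomposition is:
Bags: B1 = {a, b, c, d}  B2 = {a, c, d, e}
Tree: B1–B2
The largest bag has 4 vertices, giving width 3; this decomposition certifies tw(G) ≤ 3. On the other hand G contains the 4-clique {a, c, d, e}. A clique must lie in a single bag of any decomposition, so no decomposition can have width below 3. Hence tw(G) = 3 exactly.

3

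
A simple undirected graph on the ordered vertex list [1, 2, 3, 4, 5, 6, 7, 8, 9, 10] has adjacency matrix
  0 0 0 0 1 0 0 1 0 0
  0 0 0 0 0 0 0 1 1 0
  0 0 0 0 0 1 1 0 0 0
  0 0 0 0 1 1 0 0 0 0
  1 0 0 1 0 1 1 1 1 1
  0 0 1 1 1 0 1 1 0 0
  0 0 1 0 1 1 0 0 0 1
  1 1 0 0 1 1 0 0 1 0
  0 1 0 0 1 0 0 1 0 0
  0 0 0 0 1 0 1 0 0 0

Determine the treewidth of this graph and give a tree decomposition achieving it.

Every bag has size at most 3, so the width is 3 − 1 = 2 and tw(G) ≤ 2. For the lower bound, the 3 vertices {2, 8, 9} are pairwise adjacent, and any tree decomposition puts a clique entirely inside one bag — forcing width ≥ 2. Therefore the treewidth is 2.

Treewidth 2.
Bags: B1 = {5, 6, 8}  B2 = {5, 8, 9}  B3 = {5, 6, 7}  B4 = {2, 8, 9}  B5 = {3, 6, 7}  B6 = {5, 7, 10}  B7 = {1, 5, 8}  B8 = {4, 5, 6}
Tree: B1–B2, B1–B3, B2–B4, B3–B5, B3–B6, B2–B7, B3–B8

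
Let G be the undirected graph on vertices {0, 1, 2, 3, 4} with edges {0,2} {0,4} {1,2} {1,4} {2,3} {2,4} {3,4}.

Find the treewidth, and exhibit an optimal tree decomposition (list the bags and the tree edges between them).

The largest bag has 3 vertices, giving width 2; this decomposition certifies tw(G) ≤ 2. On the other hand G contains the 3-clique {0, 2, 4}. A clique must lie in a single bag of any decomposition, so no decomposition can have width below 2. Combining the bounds, tw(G) = 2.

Treewidth 2.
Bags: B1 = {2, 3, 4}  B2 = {0, 2, 4}  B3 = {1, 2, 4}
Tree: B1–B2, B2–B3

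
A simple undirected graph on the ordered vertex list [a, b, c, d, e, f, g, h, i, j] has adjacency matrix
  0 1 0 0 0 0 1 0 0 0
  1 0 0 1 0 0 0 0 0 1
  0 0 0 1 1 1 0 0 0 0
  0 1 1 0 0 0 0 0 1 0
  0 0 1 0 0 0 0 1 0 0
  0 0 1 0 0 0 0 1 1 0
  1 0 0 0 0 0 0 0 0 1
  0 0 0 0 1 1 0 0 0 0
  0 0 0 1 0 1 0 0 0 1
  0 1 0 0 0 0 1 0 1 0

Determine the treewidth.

A width-2 tree decomposition is:
Bags: B1 = {a, g, j}  B2 = {a, b, j}  B3 = {b, i, j}  B4 = {b, d, i}  B5 = {d, f, i}  B6 = {c, d, f}  B7 = {c, f, h}  B8 = {c, e, h}
Tree: B1–B2, B2–B3, B3–B4, B4–B5, B5–B6, B6–B7, B7–B8
The largest bag has 3 vertices, giving width 2; this decomposition certifies tw(G) ≤ 2. The edges g–a–b–j–g form a cycle, so G is not a tree and its treewidth is at least 2. The upper and lower bounds meet at 2, so that is the treewidth.

2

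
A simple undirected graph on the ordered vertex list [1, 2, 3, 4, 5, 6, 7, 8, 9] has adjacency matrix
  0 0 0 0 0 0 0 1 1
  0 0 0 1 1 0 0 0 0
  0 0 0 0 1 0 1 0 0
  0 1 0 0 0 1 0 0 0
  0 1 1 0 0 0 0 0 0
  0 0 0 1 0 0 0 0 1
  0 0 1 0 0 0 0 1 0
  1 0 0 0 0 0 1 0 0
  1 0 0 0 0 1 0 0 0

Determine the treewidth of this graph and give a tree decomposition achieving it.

Each bag holds 3 vertices, so the decomposition has width 2, which upper-bounds the treewidth. The edges 8–7–3–5–2–4–6–9–1–8 form a cycle, so G is not a tree and its treewidth is at least 2. Hence tw(G) = 2 exactly.

Treewidth 2.
One such decomposition:
Bags: B1 = {3, 7, 8}  B2 = {3, 5, 8}  B3 = {2, 5, 8}  B4 = {2, 4, 8}  B5 = {4, 6, 8}  B6 = {6, 8, 9}  B7 = {1, 8, 9}
Tree: B1–B2, B2–B3, B3–B4, B4–B5, B5–B6, B6–B7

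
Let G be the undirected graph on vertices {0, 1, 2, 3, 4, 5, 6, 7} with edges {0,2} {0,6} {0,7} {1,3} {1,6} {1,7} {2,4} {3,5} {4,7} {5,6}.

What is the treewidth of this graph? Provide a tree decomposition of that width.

Each bag holds 3 vertices, so the decomposition has width 2, which upper-bounds the treewidth. For the lower bound, G contains the cycle 3–5–6–1–3, so G is not a forest; only forests have treewidth ≤ 1, hence tw(G) ≥ 2. The upper and lower bounds meet at 2, so that is the treewidth.

Treewidth 2.
Bags: B1 = {1, 3, 5}  B2 = {1, 5, 6}  B3 = {1, 6, 7}  B4 = {0, 6, 7}  B5 = {0, 4, 7}  B6 = {0, 2, 4}
Tree: B1–B2, B2–B3, B3–B4, B4–B5, B5–B6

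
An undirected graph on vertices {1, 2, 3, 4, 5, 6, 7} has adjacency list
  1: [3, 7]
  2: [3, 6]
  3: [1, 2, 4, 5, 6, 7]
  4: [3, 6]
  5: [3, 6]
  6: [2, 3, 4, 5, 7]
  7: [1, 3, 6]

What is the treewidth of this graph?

2

A width-2 tree decomposition is:
Bags: B1 = {1, 3, 7}  B2 = {3, 6, 7}  B3 = {3, 5, 6}  B4 = {3, 4, 6}  B5 = {2, 3, 6}
Tree: B1–B2, B2–B3, B3–B4, B4–B5
The largest bag has 3 vertices, giving width 2; this decomposition certifies tw(G) ≤ 2. For the lower bound, the 3 vertices {1, 3, 7} are pairwise adjacent, and any tree decomposition puts a clique entirely inside one bag — forcing width ≥ 2. Hence tw(G) = 2 exactly.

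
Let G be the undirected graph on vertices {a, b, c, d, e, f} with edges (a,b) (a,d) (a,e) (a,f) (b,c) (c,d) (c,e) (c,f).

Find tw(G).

A width-2 tree decomposition is:
Bags: B1 = {a, c, e}  B2 = {a, c, d}  B3 = {a, b, c}  B4 = {a, c, f}
Tree: B1–B2, B2–B3, B3–B4
The largest bag has 3 vertices, giving width 2; this decomposition certifies tw(G) ≤ 2. For the lower bound, G contains the cycle c–e–a–d–c, so G is not a forest; only forests have treewidth ≤ 1, hence tw(G) ≥ 2. Therefore the treewidth is 2.

2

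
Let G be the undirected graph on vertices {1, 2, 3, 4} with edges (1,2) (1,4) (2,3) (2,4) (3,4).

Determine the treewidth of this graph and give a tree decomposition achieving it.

Treewidth 2.
One optimal decomposition is:
Bags: B1 = {1, 2, 4}  B2 = {2, 3, 4}
Tree: B1–B2

Each bag holds 3 vertices, so the decomposition has width 2, which upper-bounds the treewidth. On the other hand G contains the 3-clique {1, 2, 4}. A clique must lie in a single bag of any decomposition, so no decomposition can have width below 2. Therefore the treewidth is 2.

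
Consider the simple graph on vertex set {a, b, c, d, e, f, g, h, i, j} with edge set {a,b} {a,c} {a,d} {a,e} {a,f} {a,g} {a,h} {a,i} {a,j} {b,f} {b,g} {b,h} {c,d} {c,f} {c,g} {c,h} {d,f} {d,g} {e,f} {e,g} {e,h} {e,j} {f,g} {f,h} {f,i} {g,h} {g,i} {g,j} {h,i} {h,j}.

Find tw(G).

A width-4 tree decomposition is:
Bags: B1 = {a, e, f, g, h}  B2 = {a, b, f, g, h}  B3 = {a, f, g, h, i}  B4 = {a, e, g, h, j}  B5 = {a, c, f, g, h}  B6 = {a, c, d, f, g}
Tree: B1–B2, B2–B3, B1–B4, B2–B5, B5–B6
The largest bag has 5 vertices, giving width 4; this decomposition certifies tw(G) ≤ 4. For the lower bound, the 5 vertices {a, e, g, h, j} are pairwise adjacent, and any tree decomposition puts a clique entirely inside one bag — forcing width ≥ 4. The upper and lower bounds meet at 4, so that is the treewidth.

4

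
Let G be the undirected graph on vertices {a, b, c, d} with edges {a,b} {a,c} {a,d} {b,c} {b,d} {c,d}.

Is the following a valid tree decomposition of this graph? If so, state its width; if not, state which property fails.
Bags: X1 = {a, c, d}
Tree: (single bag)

No — vertex b appears in no bag.

A tree decomposition must satisfy three properties: every vertex lies in some bag; for every edge, both endpoints lie together in some bag; and for every vertex, the bags containing it form a connected subtree. Here vertex b appears in no bag, so the decomposition is invalid.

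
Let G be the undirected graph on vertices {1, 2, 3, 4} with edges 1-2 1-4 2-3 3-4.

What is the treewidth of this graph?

A width-2 tree decomposition is:
Bags: B1 = {2, 3, 4}  B2 = {1, 2, 4}
Tree: B1–B2
The largest bag has 3 vertices, giving width 2; this decomposition certifies tw(G) ≤ 2. For the lower bound, G contains the cycle 2–3–4–1–2, so G is not a forest; only forests have treewidth ≤ 1, hence tw(G) ≥ 2. Therefore the treewidth is 2.

2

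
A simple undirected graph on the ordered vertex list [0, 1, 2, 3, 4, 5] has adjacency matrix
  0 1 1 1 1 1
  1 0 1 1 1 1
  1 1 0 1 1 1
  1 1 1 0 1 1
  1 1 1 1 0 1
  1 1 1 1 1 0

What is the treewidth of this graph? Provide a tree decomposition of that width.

Treewidth 5.
Bags: B1 = {0, 1, 2, 3, 4, 5}
Tree: (single bag)

A single bag containing all 6 vertices is trivially a valid decomposition of width 5. For the lower bound, the 6 vertices {0, 1, 2, 3, 4, 5} are pairwise adjacent, and any tree decomposition puts a clique entirely inside one bag — forcing width ≥ 5. Therefore the treewidth is 5.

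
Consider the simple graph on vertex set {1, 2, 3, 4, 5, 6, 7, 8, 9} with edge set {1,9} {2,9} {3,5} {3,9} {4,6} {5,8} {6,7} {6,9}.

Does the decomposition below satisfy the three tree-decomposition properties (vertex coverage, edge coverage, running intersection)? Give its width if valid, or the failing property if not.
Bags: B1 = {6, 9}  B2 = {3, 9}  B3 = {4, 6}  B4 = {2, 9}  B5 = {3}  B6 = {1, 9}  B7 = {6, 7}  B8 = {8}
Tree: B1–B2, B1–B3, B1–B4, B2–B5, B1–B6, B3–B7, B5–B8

No — vertex 5 appears in no bag.

A tree decomposition must satisfy three properties: every vertex lies in some bag; for every edge, both endpoints lie together in some bag; and for every vertex, the bags containing it form a connected subtree. Here vertex 5 appears in no bag, so the decomposition is invalid.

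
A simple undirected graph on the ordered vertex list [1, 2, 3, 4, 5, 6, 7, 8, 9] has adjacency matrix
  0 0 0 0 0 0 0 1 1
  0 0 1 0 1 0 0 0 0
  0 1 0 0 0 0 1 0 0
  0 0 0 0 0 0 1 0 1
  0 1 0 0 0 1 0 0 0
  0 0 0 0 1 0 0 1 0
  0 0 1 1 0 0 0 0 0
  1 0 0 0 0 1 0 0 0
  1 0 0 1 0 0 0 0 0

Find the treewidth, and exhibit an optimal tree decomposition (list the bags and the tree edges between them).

Treewidth 2.
One such decomposition:
Bags: B1 = {3, 4, 7}  B2 = {2, 3, 4}  B3 = {2, 4, 5}  B4 = {4, 5, 6}  B5 = {4, 6, 8}  B6 = {1, 4, 8}  B7 = {1, 4, 9}
Tree: B1–B2, B2–B3, B3–B4, B4–B5, B5–B6, B6–B7

The largest bag has 3 vertices, giving width 2; this decomposition certifies tw(G) ≤ 2. Since 4–7–3–2–5–6–8–1–9–4 is a cycle in G, G is not acyclic. Forests are exactly the graphs of treewidth ≤ 1, so tw(G) ≥ 2. Therefore the treewidth is 2.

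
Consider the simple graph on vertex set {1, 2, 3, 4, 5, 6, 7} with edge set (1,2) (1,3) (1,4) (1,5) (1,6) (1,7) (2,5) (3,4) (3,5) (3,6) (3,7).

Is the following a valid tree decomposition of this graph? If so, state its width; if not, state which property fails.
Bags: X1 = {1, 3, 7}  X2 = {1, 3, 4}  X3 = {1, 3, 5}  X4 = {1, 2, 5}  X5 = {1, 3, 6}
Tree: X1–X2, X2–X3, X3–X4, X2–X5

Checking the three conditions: (i) the bags cover all of {1, 2, 3, 4, 5, 6, 7}; (ii) for each edge, some bag contains both endpoints; (iii) the bags containing any fixed vertex form a subtree. All hold, so the decomposition is valid with width 3 − 1 = 2.

Yes; width 2.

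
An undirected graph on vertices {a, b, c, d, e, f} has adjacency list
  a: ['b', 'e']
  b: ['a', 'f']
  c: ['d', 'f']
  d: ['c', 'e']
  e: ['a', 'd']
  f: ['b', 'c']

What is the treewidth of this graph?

A width-2 tree decomposition is:
Bags: B1 = {a, d, e}  B2 = {a, c, d}  B3 = {a, c, f}  B4 = {a, b, f}
Tree: B1–B2, B2–B3, B3–B4
Every bag has size at most 3, so the width is 3 − 1 = 2 and tw(G) ≤ 2. Since a–e–d–c–f–b–a is a cycle in G, G is not acyclic. Forests are exactly the graphs of treewidth ≤ 1, so tw(G) ≥ 2. Hence tw(G) = 2 exactly.

2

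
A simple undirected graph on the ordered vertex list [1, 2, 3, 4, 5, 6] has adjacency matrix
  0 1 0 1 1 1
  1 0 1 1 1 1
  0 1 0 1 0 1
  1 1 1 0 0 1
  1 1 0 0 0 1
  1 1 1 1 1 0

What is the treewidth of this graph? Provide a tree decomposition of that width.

The largest bag has 4 vertices, giving width 3; this decomposition certifies tw(G) ≤ 3. Conversely, {1, 2, 4, 6} is a clique of size 4, and the vertices of any clique must share a bag in every tree decomposition; so some bag has ≥ 4 vertices and tw(G) ≥ 3. Combining the bounds, tw(G) = 3.

Treewidth 3.
One optimal decomposition is:
Bags: B1 = {1, 2, 4, 6}  B2 = {1, 2, 5, 6}  B3 = {2, 3, 4, 6}
Tree: B1–B2, B1–B3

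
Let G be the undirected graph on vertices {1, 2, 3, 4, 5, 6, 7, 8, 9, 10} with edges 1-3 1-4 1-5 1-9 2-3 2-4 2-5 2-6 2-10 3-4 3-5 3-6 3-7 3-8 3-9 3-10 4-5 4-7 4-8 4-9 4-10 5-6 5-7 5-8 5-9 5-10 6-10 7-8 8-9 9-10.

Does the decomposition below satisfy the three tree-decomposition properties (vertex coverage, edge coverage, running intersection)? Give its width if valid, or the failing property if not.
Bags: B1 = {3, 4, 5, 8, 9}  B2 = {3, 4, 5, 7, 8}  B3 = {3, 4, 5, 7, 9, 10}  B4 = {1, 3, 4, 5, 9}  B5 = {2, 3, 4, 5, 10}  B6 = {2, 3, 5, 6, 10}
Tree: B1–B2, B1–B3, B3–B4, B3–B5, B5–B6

No — bags containing vertex 7 are not connected in the tree.

A tree decomposition must satisfy three properties: every vertex lies in some bag; for every edge, both endpoints lie together in some bag; and for every vertex, the bags containing it form a connected subtree. Here bags containing vertex 7 are not connected in the tree, so the decomposition is invalid.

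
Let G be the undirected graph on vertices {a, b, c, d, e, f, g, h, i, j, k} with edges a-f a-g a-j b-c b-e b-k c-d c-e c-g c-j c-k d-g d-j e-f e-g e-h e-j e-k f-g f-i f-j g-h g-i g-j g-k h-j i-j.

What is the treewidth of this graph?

A width-3 tree decomposition is:
Bags: B1 = {c, e, g, j}  B2 = {c, e, g, k}  B3 = {c, d, g, j}  B4 = {e, f, g, j}  B5 = {e, g, h, j}  B6 = {b, c, e, k}  B7 = {f, g, i, j}  B8 = {a, f, g, j}
Tree: B1–B2, B1–B3, B1–B4, B1–B5, B2–B6, B4–B7, B4–B8
Each bag holds 4 vertices, so the decomposition has width 3, which upper-bounds the treewidth. Conversely, {c, d, g, j} is a clique of size 4, and the vertices of any clique must share a bag in every tree decomposition; so some bag has ≥ 4 vertices and tw(G) ≥ 3. The upper and lower bounds meet at 3, so that is the treewidth.

3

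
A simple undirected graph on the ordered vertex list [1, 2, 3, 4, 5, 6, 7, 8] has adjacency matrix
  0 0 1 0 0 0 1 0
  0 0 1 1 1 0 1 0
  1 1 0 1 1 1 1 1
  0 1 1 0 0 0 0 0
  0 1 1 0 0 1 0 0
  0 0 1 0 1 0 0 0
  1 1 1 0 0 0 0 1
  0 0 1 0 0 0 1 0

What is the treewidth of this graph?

2

A width-2 tree decomposition is:
Bags: B1 = {2, 3, 7}  B2 = {2, 3, 4}  B3 = {3, 7, 8}  B4 = {2, 3, 5}  B5 = {1, 3, 7}  B6 = {3, 5, 6}
Tree: B1–B2, B1–B3, B1–B4, B3–B5, B4–B6
Every bag has size at most 3, so the width is 3 − 1 = 2 and tw(G) ≤ 2. Conversely, {3, 7, 8} is a clique of size 3, and the vertices of any clique must share a bag in every tree decomposition; so some bag has ≥ 3 vertices and tw(G) ≥ 2. Hence tw(G) = 2 exactly.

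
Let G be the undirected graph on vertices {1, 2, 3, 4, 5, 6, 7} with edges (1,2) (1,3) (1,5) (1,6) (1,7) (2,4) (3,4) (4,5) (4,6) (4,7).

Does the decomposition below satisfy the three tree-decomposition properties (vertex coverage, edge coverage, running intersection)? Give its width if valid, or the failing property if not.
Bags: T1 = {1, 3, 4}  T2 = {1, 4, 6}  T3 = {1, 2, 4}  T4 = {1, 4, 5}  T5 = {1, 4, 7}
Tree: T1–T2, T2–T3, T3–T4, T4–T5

Yes; width 2.

Vertex coverage: the bags together contain {1, 2, 3, 4, 5, 6, 7}, the full vertex set. Edge coverage: each edge of G has both endpoints in at least one bag. Running intersection: for every vertex, the bags containing it form a connected subtree. All three properties hold, so this is a valid tree decomposition of width max|bag| − 1 = 2, and hence tw(G) ≤ 2.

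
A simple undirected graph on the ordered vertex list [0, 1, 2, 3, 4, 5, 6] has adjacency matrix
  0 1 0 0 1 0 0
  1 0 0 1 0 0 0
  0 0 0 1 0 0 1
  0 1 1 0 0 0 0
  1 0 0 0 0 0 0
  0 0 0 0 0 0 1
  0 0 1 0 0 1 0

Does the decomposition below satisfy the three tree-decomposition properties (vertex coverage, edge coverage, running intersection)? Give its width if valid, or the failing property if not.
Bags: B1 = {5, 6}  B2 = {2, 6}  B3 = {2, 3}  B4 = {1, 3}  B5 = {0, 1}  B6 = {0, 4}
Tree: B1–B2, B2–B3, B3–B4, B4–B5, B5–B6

Every vertex of G appears in some bag (union = {0, 1, 2, 3, 4, 5, 6}); every edge is covered by a bag; and for each vertex v the set of bags containing v is connected in the bag tree. The decomposition is therefore valid. The largest bag has 2 vertices, so the width is 1.

Yes; width 1.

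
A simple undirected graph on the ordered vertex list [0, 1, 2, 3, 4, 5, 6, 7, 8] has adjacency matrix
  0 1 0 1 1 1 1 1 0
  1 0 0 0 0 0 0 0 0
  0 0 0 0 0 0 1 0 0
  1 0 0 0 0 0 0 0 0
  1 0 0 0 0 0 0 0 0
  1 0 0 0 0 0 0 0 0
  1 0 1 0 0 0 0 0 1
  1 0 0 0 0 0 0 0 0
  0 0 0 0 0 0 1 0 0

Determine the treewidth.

1

A width-1 tree decomposition is:
Bags: B1 = {0, 6}  B2 = {0, 3}  B3 = {2, 6}  B4 = {0, 4}  B5 = {0, 7}  B6 = {0, 1}  B7 = {6, 8}  B8 = {0, 5}
Tree: B1–B2, B1–B3, B2–B4, B1–B5, B5–B6, B3–B7, B2–B8
The largest bag has 2 vertices, giving width 1; this decomposition certifies tw(G) ≤ 1. Any graph with an edge has treewidth ≥ 1, and G has the edge 0–6. Hence tw(G) = 1 exactly.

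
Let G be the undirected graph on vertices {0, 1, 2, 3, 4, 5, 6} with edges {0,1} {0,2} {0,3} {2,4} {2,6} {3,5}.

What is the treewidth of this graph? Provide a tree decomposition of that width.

Each bag holds 2 vertices, so the decomposition has width 1, which upper-bounds the treewidth. Since G has at least one edge (e.g. 2–6), it is not an edgeless graph, so tw(G) ≥ 1. Therefore the treewidth is 1.

Treewidth 1.
One such decomposition:
Bags: B1 = {2, 6}  B2 = {0, 2}  B3 = {0, 3}  B4 = {3, 5}  B5 = {0, 1}  B6 = {2, 4}
Tree: B1–B2, B2–B3, B3–B4, B3–B5, B1–B6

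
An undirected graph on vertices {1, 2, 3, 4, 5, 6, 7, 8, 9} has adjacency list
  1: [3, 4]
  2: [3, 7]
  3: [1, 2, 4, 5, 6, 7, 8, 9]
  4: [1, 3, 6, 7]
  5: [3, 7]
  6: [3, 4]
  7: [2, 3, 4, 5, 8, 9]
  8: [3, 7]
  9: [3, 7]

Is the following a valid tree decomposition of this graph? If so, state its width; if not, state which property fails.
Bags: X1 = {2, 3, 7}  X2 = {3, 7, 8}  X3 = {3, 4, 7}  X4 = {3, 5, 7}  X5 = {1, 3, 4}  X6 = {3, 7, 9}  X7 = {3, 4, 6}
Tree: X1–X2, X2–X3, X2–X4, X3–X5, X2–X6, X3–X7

Yes; width 2.

Checking the three conditions: (i) the bags cover all of {1, 2, 3, 4, 5, 6, 7, 8, 9}; (ii) for each edge, some bag contains both endpoints; (iii) the bags containing any fixed vertex form a subtree. All hold, so the decomposition is valid with width 3 − 1 = 2.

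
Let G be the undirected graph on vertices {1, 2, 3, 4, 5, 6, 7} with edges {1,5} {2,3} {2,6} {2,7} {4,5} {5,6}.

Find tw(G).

1

A width-1 tree decomposition is:
Bags: B1 = {2, 6}  B2 = {2, 7}  B3 = {5, 6}  B4 = {1, 5}  B5 = {2, 3}  B6 = {4, 5}
Tree: B1–B2, B1–B3, B3–B4, B2–B5, B4–B6
The largest bag has 2 vertices, giving width 1; this decomposition certifies tw(G) ≤ 1. Any graph with an edge has treewidth ≥ 1, and G has the edge 6–2. Therefore the treewidth is 1.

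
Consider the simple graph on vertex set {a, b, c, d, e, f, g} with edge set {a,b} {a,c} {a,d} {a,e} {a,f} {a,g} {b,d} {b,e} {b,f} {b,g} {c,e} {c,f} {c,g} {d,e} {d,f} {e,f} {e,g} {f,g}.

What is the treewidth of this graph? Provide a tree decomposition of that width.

The largest bag has 5 vertices, giving width 4; this decomposition certifies tw(G) ≤ 4. Conversely, {a, c, e, f, g} is a clique of size 5, and the vertices of any clique must share a bag in every tree decomposition; so some bag has ≥ 5 vertices and tw(G) ≥ 4. The upper and lower bounds meet at 4, so that is the treewidth.

Treewidth 4.
Bags: B1 = {a, c, e, f, g}  B2 = {a, b, e, f, g}  B3 = {a, b, d, e, f}
Tree: B1–B2, B2–B3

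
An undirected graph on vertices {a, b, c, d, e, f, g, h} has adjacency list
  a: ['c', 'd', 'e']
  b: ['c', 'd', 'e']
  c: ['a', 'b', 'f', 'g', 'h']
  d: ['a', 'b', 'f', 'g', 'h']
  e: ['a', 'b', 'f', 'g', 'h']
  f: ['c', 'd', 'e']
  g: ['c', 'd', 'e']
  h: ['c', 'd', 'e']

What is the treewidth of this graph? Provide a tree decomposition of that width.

Each bag holds 4 vertices, so the decomposition has width 3, which upper-bounds the treewidth. For the lower bound: the 4 vertex sets {b,e}, {a,c}, {d}, {f} are disjoint, each induces a connected subgraph, and every pair is joined by at least one edge of G. Contracting each set to a single vertex therefore yields K_{4} as a minor, and since treewidth is minor-monotone, tw(G) ≥ tw(K_{4}) = 3. The upper and lower bounds meet at 3, so that is the treewidth.

Treewidth 3.
Bags: B1 = {b, c, d, e}  B2 = {a, c, d, e}  B3 = {c, d, e, f}  B4 = {c, d, e, h}  B5 = {c, d, e, g}
Tree: B1–B2, B2–B3, B3–B4, B4–B5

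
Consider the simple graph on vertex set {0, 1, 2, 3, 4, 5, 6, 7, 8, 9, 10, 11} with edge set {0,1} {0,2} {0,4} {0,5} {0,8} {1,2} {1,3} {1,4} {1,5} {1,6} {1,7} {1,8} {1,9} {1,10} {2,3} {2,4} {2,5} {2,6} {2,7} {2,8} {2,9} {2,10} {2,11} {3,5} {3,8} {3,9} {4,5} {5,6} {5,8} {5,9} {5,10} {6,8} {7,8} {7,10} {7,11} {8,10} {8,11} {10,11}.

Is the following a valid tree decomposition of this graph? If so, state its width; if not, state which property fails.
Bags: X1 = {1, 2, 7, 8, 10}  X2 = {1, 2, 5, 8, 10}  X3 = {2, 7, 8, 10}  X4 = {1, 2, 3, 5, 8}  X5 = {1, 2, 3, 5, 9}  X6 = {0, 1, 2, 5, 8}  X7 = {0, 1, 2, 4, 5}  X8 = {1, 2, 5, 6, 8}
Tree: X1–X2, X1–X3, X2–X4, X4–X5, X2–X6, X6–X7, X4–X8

A tree decomposition must satisfy three properties: every vertex lies in some bag; for every edge, both endpoints lie together in some bag; and for every vertex, the bags containing it form a connected subtree. Here vertex 11 appears in no bag, so the decomposition is invalid.

No — vertex 11 appears in no bag.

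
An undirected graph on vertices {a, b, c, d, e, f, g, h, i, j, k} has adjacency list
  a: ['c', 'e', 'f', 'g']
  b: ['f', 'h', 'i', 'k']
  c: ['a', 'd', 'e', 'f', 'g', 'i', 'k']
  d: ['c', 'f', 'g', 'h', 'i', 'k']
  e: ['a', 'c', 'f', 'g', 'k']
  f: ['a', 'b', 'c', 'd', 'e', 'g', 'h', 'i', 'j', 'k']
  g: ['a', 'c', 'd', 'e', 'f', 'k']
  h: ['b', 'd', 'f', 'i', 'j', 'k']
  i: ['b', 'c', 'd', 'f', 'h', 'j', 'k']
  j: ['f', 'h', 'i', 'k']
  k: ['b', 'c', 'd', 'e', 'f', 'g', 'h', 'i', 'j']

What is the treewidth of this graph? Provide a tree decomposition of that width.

Treewidth 4.
One optimal decomposition is:
Bags: B1 = {d, f, h, i, k}  B2 = {b, f, h, i, k}  B3 = {c, d, f, i, k}  B4 = {c, d, f, g, k}  B5 = {c, e, f, g, k}  B6 = {a, c, e, f, g}  B7 = {f, h, i, j, k}
Tree: B1–B2, B1–B3, B3–B4, B4–B5, B5–B6, B2–B7

The largest bag has 5 vertices, giving width 4; this decomposition certifies tw(G) ≤ 4. On the other hand G contains the 5-clique {a, c, e, f, g}. A clique must lie in a single bag of any decomposition, so no decomposition can have width below 4. Hence tw(G) = 4 exactly.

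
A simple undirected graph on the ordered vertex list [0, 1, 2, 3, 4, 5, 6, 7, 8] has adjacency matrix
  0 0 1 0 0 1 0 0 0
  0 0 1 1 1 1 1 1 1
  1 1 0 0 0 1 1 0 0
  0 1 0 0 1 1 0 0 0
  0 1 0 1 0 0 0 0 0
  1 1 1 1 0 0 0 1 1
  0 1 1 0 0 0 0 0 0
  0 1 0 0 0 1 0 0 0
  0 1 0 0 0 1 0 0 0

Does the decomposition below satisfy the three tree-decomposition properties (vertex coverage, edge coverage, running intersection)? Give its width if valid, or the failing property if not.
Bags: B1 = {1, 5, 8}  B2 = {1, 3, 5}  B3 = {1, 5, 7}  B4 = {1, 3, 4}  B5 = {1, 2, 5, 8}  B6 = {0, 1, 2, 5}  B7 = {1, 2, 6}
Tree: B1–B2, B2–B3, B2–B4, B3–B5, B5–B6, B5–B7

A tree decomposition must satisfy three properties: every vertex lies in some bag; for every edge, both endpoints lie together in some bag; and for every vertex, the bags containing it form a connected subtree. Here bags containing vertex 8 are not connected in the tree, so the decomposition is invalid.

No — bags containing vertex 8 are not connected in the tree.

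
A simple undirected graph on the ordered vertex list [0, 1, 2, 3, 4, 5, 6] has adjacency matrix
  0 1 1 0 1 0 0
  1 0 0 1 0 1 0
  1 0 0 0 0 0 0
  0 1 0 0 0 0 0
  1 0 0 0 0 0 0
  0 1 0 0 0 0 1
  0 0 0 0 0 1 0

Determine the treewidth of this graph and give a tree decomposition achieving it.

Treewidth 1.
One such decomposition:
Bags: B1 = {1, 5}  B2 = {0, 1}  B3 = {1, 3}  B4 = {5, 6}  B5 = {0, 2}  B6 = {0, 4}
Tree: B1–B2, B2–B3, B1–B4, B2–B5, B5–B6

Every bag has size at most 2, so the width is 2 − 1 = 1 and tw(G) ≤ 1. Since G has at least one edge (e.g. 1–5), it is not an edgeless graph, so tw(G) ≥ 1. Hence tw(G) = 1 exactly.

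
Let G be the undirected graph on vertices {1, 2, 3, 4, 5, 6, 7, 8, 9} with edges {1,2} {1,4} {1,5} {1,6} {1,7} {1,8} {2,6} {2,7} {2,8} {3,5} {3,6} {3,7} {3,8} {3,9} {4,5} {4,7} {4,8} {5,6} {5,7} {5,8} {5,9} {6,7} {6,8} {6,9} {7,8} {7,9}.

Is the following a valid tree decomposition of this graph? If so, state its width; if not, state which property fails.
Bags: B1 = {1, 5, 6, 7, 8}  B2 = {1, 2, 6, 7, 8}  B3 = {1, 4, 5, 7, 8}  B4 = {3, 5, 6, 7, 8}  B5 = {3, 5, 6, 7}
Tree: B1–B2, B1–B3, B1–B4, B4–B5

A tree decomposition must satisfy three properties: every vertex lies in some bag; for every edge, both endpoints lie together in some bag; and for every vertex, the bags containing it form a connected subtree. Here vertex 9 appears in no bag, so the decomposition is invalid.

No — vertex 9 appears in no bag.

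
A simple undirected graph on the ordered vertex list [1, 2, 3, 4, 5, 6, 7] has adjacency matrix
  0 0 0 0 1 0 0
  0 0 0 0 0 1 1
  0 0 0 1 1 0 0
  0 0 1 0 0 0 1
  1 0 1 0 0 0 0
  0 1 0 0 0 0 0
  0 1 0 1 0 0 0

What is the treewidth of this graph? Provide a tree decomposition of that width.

Every bag has size at most 2, so the width is 2 − 1 = 1 and tw(G) ≤ 1. Any graph with an edge has treewidth ≥ 1, and G has the edge 6–2. Therefore the treewidth is 1.

Treewidth 1.
One such decomposition:
Bags: B1 = {2, 6}  B2 = {2, 7}  B3 = {4, 7}  B4 = {3, 4}  B5 = {3, 5}  B6 = {1, 5}
Tree: B1–B2, B2–B3, B3–B4, B4–B5, B5–B6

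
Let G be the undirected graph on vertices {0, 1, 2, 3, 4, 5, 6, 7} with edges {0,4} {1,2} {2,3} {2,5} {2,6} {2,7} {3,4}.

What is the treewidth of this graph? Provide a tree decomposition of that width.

Treewidth 1.
One such decomposition:
Bags: B1 = {2, 3}  B2 = {2, 7}  B3 = {3, 4}  B4 = {1, 2}  B5 = {2, 6}  B6 = {2, 5}  B7 = {0, 4}
Tree: B1–B2, B1–B3, B2–B4, B2–B5, B5–B6, B3–B7

Every bag has size at most 2, so the width is 2 − 1 = 1 and tw(G) ≤ 1. Since G has at least one edge (e.g. 3–2), it is not an edgeless graph, so tw(G) ≥ 1. Therefore the treewidth is 1.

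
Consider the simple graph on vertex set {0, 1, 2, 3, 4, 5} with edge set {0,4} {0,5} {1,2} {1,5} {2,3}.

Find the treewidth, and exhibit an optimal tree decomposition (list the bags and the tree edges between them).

Treewidth 1.
One such decomposition:
Bags: B1 = {2, 3}  B2 = {1, 2}  B3 = {1, 5}  B4 = {0, 5}  B5 = {0, 4}
Tree: B1–B2, B2–B3, B3–B4, B4–B5

Each bag holds 2 vertices, so the decomposition has width 1, which upper-bounds the treewidth. Any graph with an edge has treewidth ≥ 1, and G has the edge 3–2. Therefore the treewidth is 1.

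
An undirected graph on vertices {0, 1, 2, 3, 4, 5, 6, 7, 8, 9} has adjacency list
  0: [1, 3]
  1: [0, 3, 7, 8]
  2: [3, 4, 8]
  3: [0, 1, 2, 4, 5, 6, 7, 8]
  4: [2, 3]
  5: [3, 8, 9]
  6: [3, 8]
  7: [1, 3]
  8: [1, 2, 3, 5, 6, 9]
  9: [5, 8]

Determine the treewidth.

2

A width-2 tree decomposition is:
Bags: B1 = {1, 3, 8}  B2 = {3, 6, 8}  B3 = {2, 3, 8}  B4 = {1, 3, 7}  B5 = {3, 5, 8}  B6 = {5, 8, 9}  B7 = {0, 1, 3}  B8 = {2, 3, 4}
Tree: B1–B2, B1–B3, B1–B4, B3–B5, B5–B6, B4–B7, B3–B8
Every bag has size at most 3, so the width is 3 − 1 = 2 and tw(G) ≤ 2. On the other hand G contains the 3-clique {5, 8, 9}. A clique must lie in a single bag of any decomposition, so no decomposition can have width below 2. The upper and lower bounds meet at 2, so that is the treewidth.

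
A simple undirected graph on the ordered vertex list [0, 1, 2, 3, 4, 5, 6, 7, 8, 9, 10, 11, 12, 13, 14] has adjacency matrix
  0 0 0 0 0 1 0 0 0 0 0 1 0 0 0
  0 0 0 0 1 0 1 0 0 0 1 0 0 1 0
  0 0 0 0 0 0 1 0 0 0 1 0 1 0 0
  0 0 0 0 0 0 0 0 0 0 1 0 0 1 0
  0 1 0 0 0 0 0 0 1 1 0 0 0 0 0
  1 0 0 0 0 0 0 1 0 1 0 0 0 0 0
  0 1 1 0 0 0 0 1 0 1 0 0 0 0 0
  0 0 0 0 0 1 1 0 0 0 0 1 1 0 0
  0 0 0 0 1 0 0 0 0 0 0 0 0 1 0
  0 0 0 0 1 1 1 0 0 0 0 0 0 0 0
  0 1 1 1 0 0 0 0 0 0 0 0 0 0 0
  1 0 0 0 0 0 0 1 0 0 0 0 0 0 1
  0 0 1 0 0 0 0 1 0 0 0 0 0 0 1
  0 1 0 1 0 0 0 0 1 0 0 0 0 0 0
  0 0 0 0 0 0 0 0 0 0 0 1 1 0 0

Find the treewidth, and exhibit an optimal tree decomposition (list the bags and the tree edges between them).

The largest bag has 4 vertices, giving width 3; this decomposition certifies tw(G) ≤ 3. For the lower bound: the 4 vertex sets {3,8,13}, {10}, {1}, {2,4,6,9} are disjoint, each induces a connected subgraph, and every pair is joined by at least one edge of G. Contracting each set to a single vertex therefore yields K_{4} as a minor, and since treewidth is minor-monotone, tw(G) ≥ tw(K_{4}) = 3. The upper and lower bounds meet at 3, so that is the treewidth.

Treewidth 3.
One such decomposition:
Bags: B1 = {3, 8, 10, 13}  B2 = {1, 8, 10, 13}  B3 = {1, 4, 8, 10}  B4 = {1, 2, 4, 10}  B5 = {1, 2, 4, 6}  B6 = {2, 4, 6, 9}  B7 = {2, 6, 9, 12}  B8 = {6, 7, 9, 12}  B9 = {5, 7, 9, 12}  B10 = {5, 7, 12, 14}  B11 = {5, 7, 11, 14}  B12 = {0, 5, 11, 14}
Tree: B1–B2, B2–B3, B3–B4, B4–B5, B5–B6, B6–B7, B7–B8, B8–B9, B9–B10, B10–B11, B11–B12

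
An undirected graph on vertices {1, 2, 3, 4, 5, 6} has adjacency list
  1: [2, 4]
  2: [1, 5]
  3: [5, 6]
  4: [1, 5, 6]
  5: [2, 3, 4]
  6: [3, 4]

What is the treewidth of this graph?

A width-2 tree decomposition is:
Bags: B1 = {3, 4, 6}  B2 = {3, 4, 5}  B3 = {1, 4, 5}  B4 = {1, 2, 5}
Tree: B1–B2, B2–B3, B3–B4
The largest bag has 3 vertices, giving width 2; this decomposition certifies tw(G) ≤ 2. For the lower bound, G contains the cycle 6–3–5–4–6, so G is not a forest; only forests have treewidth ≤ 1, hence tw(G) ≥ 2. Hence tw(G) = 2 exactly.

2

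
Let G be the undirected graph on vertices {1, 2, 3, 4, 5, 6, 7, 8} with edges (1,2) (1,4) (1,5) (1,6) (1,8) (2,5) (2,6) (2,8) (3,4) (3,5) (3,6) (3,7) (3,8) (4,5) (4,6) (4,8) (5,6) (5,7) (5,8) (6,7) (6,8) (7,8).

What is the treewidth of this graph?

4

A width-4 tree decomposition is:
Bags: B1 = {3, 4, 5, 6, 8}  B2 = {1, 4, 5, 6, 8}  B3 = {1, 2, 5, 6, 8}  B4 = {3, 5, 6, 7, 8}
Tree: B1–B2, B2–B3, B1–B4
Each bag holds 5 vertices, so the decomposition has width 4, which upper-bounds the treewidth. Conversely, {1, 2, 5, 6, 8} is a clique of size 5, and the vertices of any clique must share a bag in every tree decomposition; so some bag has ≥ 5 vertices and tw(G) ≥ 4. Combining the bounds, tw(G) = 4.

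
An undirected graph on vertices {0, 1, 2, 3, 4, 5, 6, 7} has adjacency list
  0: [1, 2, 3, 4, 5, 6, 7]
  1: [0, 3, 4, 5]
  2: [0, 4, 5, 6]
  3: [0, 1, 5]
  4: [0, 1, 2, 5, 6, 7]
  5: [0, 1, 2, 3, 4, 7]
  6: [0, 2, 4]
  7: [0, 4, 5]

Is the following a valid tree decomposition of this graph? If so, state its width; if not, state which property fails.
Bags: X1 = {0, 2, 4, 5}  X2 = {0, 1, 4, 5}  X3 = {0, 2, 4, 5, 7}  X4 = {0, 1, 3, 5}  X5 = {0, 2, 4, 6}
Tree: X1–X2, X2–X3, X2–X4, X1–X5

A tree decomposition must satisfy three properties: every vertex lies in some bag; for every edge, both endpoints lie together in some bag; and for every vertex, the bags containing it form a connected subtree. Here bags containing vertex 2 are not connected in the tree, so the decomposition is invalid.

No — bags containing vertex 2 are not connected in the tree.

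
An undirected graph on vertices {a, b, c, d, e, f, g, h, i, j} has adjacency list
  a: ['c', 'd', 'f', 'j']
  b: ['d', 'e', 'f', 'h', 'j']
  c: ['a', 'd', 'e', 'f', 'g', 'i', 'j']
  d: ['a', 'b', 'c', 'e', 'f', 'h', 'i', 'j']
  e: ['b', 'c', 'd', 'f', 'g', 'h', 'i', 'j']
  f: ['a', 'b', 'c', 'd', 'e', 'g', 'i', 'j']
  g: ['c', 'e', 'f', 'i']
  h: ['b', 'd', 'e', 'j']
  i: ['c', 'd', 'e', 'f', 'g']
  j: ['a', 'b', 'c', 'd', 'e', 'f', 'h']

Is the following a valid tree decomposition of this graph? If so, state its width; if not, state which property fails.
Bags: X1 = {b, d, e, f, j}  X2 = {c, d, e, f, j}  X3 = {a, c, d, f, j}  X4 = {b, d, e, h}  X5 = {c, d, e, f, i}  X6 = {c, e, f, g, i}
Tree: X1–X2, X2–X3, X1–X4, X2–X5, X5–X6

A tree decomposition must satisfy three properties: every vertex lies in some bag; for every edge, both endpoints lie together in some bag; and for every vertex, the bags containing it form a connected subtree. Here edge (j,h) lies in no bag, so the decomposition is invalid.

No — edge (j,h) lies in no bag.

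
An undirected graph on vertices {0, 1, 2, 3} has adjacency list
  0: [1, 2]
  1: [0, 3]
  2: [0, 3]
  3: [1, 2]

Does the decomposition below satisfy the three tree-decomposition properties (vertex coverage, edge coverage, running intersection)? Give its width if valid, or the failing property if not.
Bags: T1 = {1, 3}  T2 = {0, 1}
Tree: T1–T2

A tree decomposition must satisfy three properties: every vertex lies in some bag; for every edge, both endpoints lie together in some bag; and for every vertex, the bags containing it form a connected subtree. Here vertex 2 appears in no bag, so the decomposition is invalid.

No — vertex 2 appears in no bag.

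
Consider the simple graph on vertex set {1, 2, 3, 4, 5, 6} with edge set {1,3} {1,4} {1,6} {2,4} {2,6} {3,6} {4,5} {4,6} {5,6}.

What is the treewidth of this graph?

A width-2 tree decomposition is:
Bags: B1 = {1, 4, 6}  B2 = {1, 3, 6}  B3 = {4, 5, 6}  B4 = {2, 4, 6}
Tree: B1–B2, B1–B3, B1–B4
Each bag holds 3 vertices, so the decomposition has width 2, which upper-bounds the treewidth. For the lower bound, the 3 vertices {1, 3, 6} are pairwise adjacent, and any tree decomposition puts a clique entirely inside one bag — forcing width ≥ 2. Hence tw(G) = 2 exactly.

2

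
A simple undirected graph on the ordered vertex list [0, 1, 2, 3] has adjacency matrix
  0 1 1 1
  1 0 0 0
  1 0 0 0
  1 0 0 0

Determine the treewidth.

1

A width-1 tree decomposition is:
Bags: B1 = {0, 2}  B2 = {0, 1}  B3 = {0, 3}
Tree: B1–B2, B1–B3
Each bag holds 2 vertices, so the decomposition has width 1, which upper-bounds the treewidth. G has an edge, so its treewidth is at least 1. Combining the bounds, tw(G) = 1.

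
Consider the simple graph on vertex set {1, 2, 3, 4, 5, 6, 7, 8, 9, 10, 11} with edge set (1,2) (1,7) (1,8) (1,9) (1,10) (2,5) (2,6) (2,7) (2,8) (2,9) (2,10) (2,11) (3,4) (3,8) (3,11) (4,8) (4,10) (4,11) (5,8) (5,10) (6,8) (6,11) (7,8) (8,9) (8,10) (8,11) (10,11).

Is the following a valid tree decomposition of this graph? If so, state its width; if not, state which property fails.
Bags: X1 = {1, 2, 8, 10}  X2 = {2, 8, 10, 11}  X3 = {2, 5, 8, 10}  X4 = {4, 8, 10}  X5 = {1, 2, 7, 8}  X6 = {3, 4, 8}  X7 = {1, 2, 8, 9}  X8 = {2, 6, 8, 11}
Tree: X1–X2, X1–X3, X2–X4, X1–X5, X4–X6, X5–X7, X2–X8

No — edge (11,4) lies in no bag.

A tree decomposition must satisfy three properties: every vertex lies in some bag; for every edge, both endpoints lie together in some bag; and for every vertex, the bags containing it form a connected subtree. Here edge (11,4) lies in no bag, so the decomposition is invalid.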